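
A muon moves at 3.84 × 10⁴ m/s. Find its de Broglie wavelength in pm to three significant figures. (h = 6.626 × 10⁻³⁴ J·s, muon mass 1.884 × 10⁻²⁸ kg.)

p = mv = 1.884 × 10⁻²⁸ × 3.84 × 10⁴ = 7.235 × 10⁻²⁴ kg·m/s.
λ = h/p = 6.626 × 10⁻³⁴ / 7.235 × 10⁻²⁴ = 9.16 × 10⁻¹¹ m = 91.6 pm.

λ = 91.6 pm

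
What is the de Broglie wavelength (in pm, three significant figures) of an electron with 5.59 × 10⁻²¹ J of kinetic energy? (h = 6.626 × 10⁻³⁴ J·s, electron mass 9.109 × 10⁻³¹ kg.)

p = √(2mKE) = √(2 × 9.109 × 10⁻³¹ × 5.590 × 10⁻²¹) = 1.009 × 10⁻²⁵ kg·m/s.
λ = h/p = 6.626 × 10⁻³⁴ / 1.009 × 10⁻²⁵ = 6.57 × 10⁻⁹ m = 6570 pm.

λ = 6570 pm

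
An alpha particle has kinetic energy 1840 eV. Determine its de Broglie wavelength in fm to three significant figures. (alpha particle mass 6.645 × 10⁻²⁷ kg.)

λ = 335 fm

KE = 1840 eV = 2.948 × 10⁻¹⁶ J.
p = √(2mKE) = √(2 × 6.645 × 10⁻²⁷ × 2.948 × 10⁻¹⁶) = 1.979 × 10⁻²¹ kg·m/s.
λ = h/p = 6.626 × 10⁻³⁴ / 1.979 × 10⁻²¹ = 3.35 × 10⁻¹³ m = 335 fm.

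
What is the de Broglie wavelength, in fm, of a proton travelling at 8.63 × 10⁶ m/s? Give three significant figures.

λ = 45.9 fm

p = mv = 1.673 × 10⁻²⁷ × 8.63 × 10⁶ = 1.444 × 10⁻²⁰ kg·m/s.
λ = h/p = 6.626 × 10⁻³⁴ / 1.444 × 10⁻²⁰ = 4.59 × 10⁻¹⁴ m = 45.9 fm.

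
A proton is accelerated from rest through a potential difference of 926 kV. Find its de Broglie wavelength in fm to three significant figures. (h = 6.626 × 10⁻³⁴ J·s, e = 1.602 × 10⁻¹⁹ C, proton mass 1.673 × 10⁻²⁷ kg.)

KE = eV = 1.602 × 10⁻¹⁹ × 9.260 × 10⁵ = 1.483 × 10⁻¹³ J.
p = √(2mKE) = √(2 × 1.673 × 10⁻²⁷ × 1.483 × 10⁻¹³) = 2.228 × 10⁻²⁰ kg·m/s.
λ = h/p = 6.626 × 10⁻³⁴ / 2.228 × 10⁻²⁰ = 2.97 × 10⁻¹⁴ m = 29.7 fm.

λ = 29.7 fm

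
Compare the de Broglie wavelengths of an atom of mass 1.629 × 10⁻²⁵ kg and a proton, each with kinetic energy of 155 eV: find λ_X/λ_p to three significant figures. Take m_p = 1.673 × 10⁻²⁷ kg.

λ_X/λ_p = 0.101

At fixed KE, p = √(2mKE) so λ = h/p ∝ 1/√m.
λ_X/λ_p = √(m_p/m_X) = √(1.673 × 10⁻²⁷/1.629 × 10⁻²⁵) = √(0.01027) = 0.101.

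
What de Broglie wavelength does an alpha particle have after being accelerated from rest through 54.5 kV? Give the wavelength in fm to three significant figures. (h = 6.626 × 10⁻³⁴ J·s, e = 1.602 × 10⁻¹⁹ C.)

KE = 2eV = 2 × 1.602 × 10⁻¹⁹ × 5.450 × 10⁴ = 1.746 × 10⁻¹⁴ J.
p = √(2mKE) = √(2 × 6.645 × 10⁻²⁷ × 1.746 × 10⁻¹⁴) = 1.523 × 10⁻²⁰ kg·m/s.
λ = h/p = 6.626 × 10⁻³⁴ / 1.523 × 10⁻²⁰ = 4.35 × 10⁻¹⁴ m = 43.5 fm.

λ = 43.5 fm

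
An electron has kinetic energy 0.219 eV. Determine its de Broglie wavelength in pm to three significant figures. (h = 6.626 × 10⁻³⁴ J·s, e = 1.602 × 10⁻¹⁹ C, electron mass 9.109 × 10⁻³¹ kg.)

λ = 2620 pm

KE = 0.219 eV = 3.508 × 10⁻²⁰ J.
p = √(2mKE) = √(2 × 9.109 × 10⁻³¹ × 3.508 × 10⁻²⁰) = 2.528 × 10⁻²⁵ kg·m/s.
λ = h/p = 6.626 × 10⁻³⁴ / 2.528 × 10⁻²⁵ = 2.62 × 10⁻⁹ m = 2620 pm.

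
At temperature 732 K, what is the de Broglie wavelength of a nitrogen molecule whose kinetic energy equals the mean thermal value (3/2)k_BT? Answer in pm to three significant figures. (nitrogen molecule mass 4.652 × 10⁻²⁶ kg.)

λ = 17.6 pm

KE = (3/2)k_BT = 1.5 × 1.381 × 10⁻²³ × 732 = 1.516 × 10⁻²⁰ J.
p = √(2mKE) = √(2 × 4.652 × 10⁻²⁶ × 1.516 × 10⁻²⁰) = 3.756 × 10⁻²³ kg·m/s.
λ = h/p = 1.76 × 10⁻¹¹ m = 17.6 pm.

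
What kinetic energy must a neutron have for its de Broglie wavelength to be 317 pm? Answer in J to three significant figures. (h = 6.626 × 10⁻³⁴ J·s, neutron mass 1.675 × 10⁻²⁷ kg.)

p = h/λ = 6.626 × 10⁻³⁴ / 3.170 × 10⁻¹⁰ = 2.090 × 10⁻²⁴ kg·m/s.
KE = p²/(2m) = (2.090 × 10⁻²⁴)² / (2 × 1.675 × 10⁻²⁷) = 1.304 × 10⁻²¹ J = 1.30 × 10⁻²¹ J.

KE = 1.30 × 10⁻²¹ J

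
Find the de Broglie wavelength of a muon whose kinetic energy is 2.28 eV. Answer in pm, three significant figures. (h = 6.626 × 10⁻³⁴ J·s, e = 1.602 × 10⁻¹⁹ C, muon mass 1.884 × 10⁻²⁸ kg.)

KE = 2.28 eV = 3.653 × 10⁻¹⁹ J.
p = √(2mKE) = √(2 × 1.884 × 10⁻²⁸ × 3.653 × 10⁻¹⁹) = 1.173 × 10⁻²³ kg·m/s.
λ = h/p = 6.626 × 10⁻³⁴ / 1.173 × 10⁻²³ = 5.65 × 10⁻¹¹ m = 56.5 pm.

λ = 56.5 pm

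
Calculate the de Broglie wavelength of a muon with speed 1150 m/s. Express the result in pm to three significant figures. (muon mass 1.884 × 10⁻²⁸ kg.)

p = mv = 1.884 × 10⁻²⁸ × 1150 = 2.167 × 10⁻²⁵ kg·m/s.
λ = h/p = 6.626 × 10⁻³⁴ / 2.167 × 10⁻²⁵ = 3.06 × 10⁻⁹ m = 3060 pm.

λ = 3060 pm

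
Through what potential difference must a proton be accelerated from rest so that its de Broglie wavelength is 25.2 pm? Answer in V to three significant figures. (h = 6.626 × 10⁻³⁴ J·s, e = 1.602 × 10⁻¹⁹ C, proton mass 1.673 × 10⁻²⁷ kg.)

V = 1.29 V

p = h/λ = 6.626 × 10⁻³⁴ / 2.520 × 10⁻¹¹ = 2.629 × 10⁻²³ kg·m/s.
KE = p²/(2m) = 2.066 × 10⁻¹⁹ J.
V = KE/e = 2.066 × 10⁻¹⁹ / (1.602 × 10⁻¹⁹) = 1.29 V.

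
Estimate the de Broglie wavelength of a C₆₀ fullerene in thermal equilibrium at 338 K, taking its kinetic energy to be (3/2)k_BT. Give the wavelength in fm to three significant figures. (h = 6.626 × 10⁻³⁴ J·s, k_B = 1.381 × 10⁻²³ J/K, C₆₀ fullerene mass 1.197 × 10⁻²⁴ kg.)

KE = (3/2)k_BT = 1.5 × 1.381 × 10⁻²³ × 338 = 7.002 × 10⁻²¹ J.
p = √(2mKE) = √(2 × 1.197 × 10⁻²⁴ × 7.002 × 10⁻²¹) = 1.295 × 10⁻²² kg·m/s.
λ = h/p = 5.12 × 10⁻¹² m = 5120 fm.

λ = 5120 fm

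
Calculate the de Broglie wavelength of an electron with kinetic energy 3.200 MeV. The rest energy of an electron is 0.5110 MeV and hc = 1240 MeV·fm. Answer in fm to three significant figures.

Total energy E = KE + m₀c² = 3.200 + 0.5110 = 3.7110 MeV.
(pc)² = E² − (m₀c²)² = (3.7110)² − (0.5110)² = 13.51 MeV², so pc = 3.676 MeV.
λ = hc/(pc) = 1240 MeV·fm / 3.676 MeV = 337 fm.

λ = 337 fm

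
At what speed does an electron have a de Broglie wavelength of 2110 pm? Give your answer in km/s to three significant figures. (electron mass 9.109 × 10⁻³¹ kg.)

p = h/λ = 6.626 × 10⁻³⁴ / 2.110 × 10⁻⁹ = 3.140 × 10⁻²⁵ kg·m/s.
v = p/m = 3.140 × 10⁻²⁵ / 9.109 × 10⁻³¹ = 3.45 × 10⁵ m/s = 345 km/s.

v = 345 km/s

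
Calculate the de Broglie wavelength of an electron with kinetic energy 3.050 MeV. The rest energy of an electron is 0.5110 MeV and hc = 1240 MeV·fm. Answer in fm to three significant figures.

Total energy E = KE + m₀c² = 3.050 + 0.5110 = 3.5610 MeV.
(pc)² = E² − (m₀c²)² = (3.5610)² − (0.5110)² = 12.42 MeV², so pc = 3.524 MeV.
λ = hc/(pc) = 1240 MeV·fm / 3.524 MeV = 352 fm.

λ = 352 fm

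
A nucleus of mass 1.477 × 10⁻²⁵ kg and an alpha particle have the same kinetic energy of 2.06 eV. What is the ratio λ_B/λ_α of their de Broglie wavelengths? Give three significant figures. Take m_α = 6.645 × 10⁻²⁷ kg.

λ_B/λ_α = 0.212

At fixed KE, p = √(2mKE) so λ = h/p ∝ 1/√m.
λ_B/λ_α = √(m_α/m_B) = √(6.645 × 10⁻²⁷/1.477 × 10⁻²⁵) = √(0.04499) = 0.212.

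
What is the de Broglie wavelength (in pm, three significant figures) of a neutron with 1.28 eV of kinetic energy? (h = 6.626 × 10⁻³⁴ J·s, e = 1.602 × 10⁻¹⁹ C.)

KE = 1.28 eV = 2.051 × 10⁻¹⁹ J.
p = √(2mKE) = √(2 × 1.675 × 10⁻²⁷ × 2.051 × 10⁻¹⁹) = 2.621 × 10⁻²³ kg·m/s.
λ = h/p = 6.626 × 10⁻³⁴ / 2.621 × 10⁻²³ = 2.53 × 10⁻¹¹ m = 25.3 pm.

λ = 25.3 pm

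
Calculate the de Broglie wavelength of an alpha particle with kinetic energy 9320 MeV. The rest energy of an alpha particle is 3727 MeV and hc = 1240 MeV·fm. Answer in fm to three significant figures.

Total energy E = KE + m₀c² = 9320 + 3727 = 13047 MeV.
(pc)² = E² − (m₀c²)² = (13047)² − (3727)² = 1.563 × 10⁸ MeV², so pc = 1.250 × 10⁴ MeV.
λ = hc/(pc) = 1240 MeV·fm / 1.250 × 10⁴ MeV = 0.0992 fm.

λ = 0.0992 fm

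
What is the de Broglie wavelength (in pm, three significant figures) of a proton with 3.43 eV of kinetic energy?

λ = 15.5 pm

KE = 3.43 eV = 5.495 × 10⁻¹⁹ J.
p = √(2mKE) = √(2 × 1.673 × 10⁻²⁷ × 5.495 × 10⁻¹⁹) = 4.288 × 10⁻²³ kg·m/s.
λ = h/p = 6.626 × 10⁻³⁴ / 4.288 × 10⁻²³ = 1.55 × 10⁻¹¹ m = 15.5 pm.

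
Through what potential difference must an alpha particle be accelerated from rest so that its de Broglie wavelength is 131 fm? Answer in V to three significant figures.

V = 6010 V

p = h/λ = 6.626 × 10⁻³⁴ / 1.310 × 10⁻¹³ = 5.058 × 10⁻²¹ kg·m/s.
KE = p²/(2m) = 1.925 × 10⁻¹⁵ J.
V = KE/2e = 1.925 × 10⁻¹⁵ / (2 × 1.602 × 10⁻¹⁹) = 6010 V.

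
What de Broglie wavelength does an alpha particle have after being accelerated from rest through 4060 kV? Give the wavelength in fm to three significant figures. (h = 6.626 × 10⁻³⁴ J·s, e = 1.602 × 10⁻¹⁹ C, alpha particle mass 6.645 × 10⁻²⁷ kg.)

KE = 2eV = 2 × 1.602 × 10⁻¹⁹ × 4.060 × 10⁶ = 1.301 × 10⁻¹² J.
p = √(2mKE) = √(2 × 6.645 × 10⁻²⁷ × 1.301 × 10⁻¹²) = 1.315 × 10⁻¹⁹ kg·m/s.
λ = h/p = 6.626 × 10⁻³⁴ / 1.315 × 10⁻¹⁹ = 5.04 × 10⁻¹⁵ m = 5.04 fm.

λ = 5.04 fm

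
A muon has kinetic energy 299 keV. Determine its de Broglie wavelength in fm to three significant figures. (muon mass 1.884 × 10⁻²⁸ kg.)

KE = 299 keV = 4.790 × 10⁻¹⁴ J.
p = √(2mKE) = √(2 × 1.884 × 10⁻²⁸ × 4.790 × 10⁻¹⁴) = 4.248 × 10⁻²¹ kg·m/s.
λ = h/p = 6.626 × 10⁻³⁴ / 4.248 × 10⁻²¹ = 1.56 × 10⁻¹³ m = 156 fm.

λ = 156 fm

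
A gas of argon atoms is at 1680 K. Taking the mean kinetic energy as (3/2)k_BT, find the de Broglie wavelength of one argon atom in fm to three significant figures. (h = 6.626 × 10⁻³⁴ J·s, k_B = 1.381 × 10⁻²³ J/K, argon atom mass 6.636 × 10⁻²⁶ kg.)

KE = (3/2)k_BT = 1.5 × 1.381 × 10⁻²³ × 1680 = 3.480 × 10⁻²⁰ J.
p = √(2mKE) = √(2 × 6.636 × 10⁻²⁶ × 3.480 × 10⁻²⁰) = 6.796 × 10⁻²³ kg·m/s.
λ = h/p = 9.75 × 10⁻¹² m = 9750 fm.

λ = 9750 fm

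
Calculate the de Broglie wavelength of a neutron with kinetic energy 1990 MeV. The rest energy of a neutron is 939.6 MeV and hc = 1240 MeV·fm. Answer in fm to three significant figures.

Total energy E = KE + m₀c² = 1990 + 939.6 = 2929.6 MeV.
(pc)² = E² − (m₀c²)² = (2929.6)² − (939.6)² = 7.700 × 10⁶ MeV², so pc = 2775 MeV.
λ = hc/(pc) = 1240 MeV·fm / 2775 MeV = 0.447 fm.

λ = 0.447 fm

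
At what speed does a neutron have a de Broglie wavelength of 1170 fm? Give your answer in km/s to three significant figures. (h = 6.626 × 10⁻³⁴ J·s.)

v = 338 km/s

p = h/λ = 6.626 × 10⁻³⁴ / 1.170 × 10⁻¹² = 5.663 × 10⁻²² kg·m/s.
v = p/m = 5.663 × 10⁻²² / 1.675 × 10⁻²⁷ = 3.38 × 10⁵ m/s = 338 km/s.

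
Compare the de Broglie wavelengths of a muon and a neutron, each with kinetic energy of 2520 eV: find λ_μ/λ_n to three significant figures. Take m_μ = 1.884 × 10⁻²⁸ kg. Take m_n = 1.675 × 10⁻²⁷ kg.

λ_μ/λ_n = 2.98

At fixed KE, p = √(2mKE) so λ = h/p ∝ 1/√m.
λ_μ/λ_n = √(m_n/m_μ) = √(1.675 × 10⁻²⁷/1.884 × 10⁻²⁸) = √(8.891) = 2.98.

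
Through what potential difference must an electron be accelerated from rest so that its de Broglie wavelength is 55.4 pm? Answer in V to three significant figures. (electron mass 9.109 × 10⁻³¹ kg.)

p = h/λ = 6.626 × 10⁻³⁴ / 5.540 × 10⁻¹¹ = 1.196 × 10⁻²³ kg·m/s.
KE = p²/(2m) = 7.852 × 10⁻¹⁷ J.
V = KE/e = 7.852 × 10⁻¹⁷ / (1.602 × 10⁻¹⁹) = 490 V.

V = 490 V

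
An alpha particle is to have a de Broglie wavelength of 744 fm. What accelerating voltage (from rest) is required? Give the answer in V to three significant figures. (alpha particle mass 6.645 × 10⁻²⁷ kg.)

V = 186 V

p = h/λ = 6.626 × 10⁻³⁴ / 7.440 × 10⁻¹³ = 8.906 × 10⁻²² kg·m/s.
KE = p²/(2m) = 5.968 × 10⁻¹⁷ J.
V = KE/2e = 5.968 × 10⁻¹⁷ / (2 × 1.602 × 10⁻¹⁹) = 186 V.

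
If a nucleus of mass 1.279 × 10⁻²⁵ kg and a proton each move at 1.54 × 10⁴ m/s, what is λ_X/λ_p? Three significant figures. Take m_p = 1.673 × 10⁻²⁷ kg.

At fixed v, p = mv so λ = h/(mv) ∝ 1/m.
λ_X/λ_p = m_p/m_X = 1.673 × 10⁻²⁷/1.279 × 10⁻²⁵ = 0.0131.

λ_X/λ_p = 0.0131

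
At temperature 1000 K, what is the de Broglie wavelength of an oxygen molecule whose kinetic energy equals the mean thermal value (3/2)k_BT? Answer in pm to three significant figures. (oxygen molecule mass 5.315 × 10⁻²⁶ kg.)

λ = 14.1 pm

KE = (3/2)k_BT = 1.5 × 1.381 × 10⁻²³ × 1000 = 2.072 × 10⁻²⁰ J.
p = √(2mKE) = √(2 × 5.315 × 10⁻²⁶ × 2.072 × 10⁻²⁰) = 4.693 × 10⁻²³ kg·m/s.
λ = h/p = 1.41 × 10⁻¹¹ m = 14.1 pm.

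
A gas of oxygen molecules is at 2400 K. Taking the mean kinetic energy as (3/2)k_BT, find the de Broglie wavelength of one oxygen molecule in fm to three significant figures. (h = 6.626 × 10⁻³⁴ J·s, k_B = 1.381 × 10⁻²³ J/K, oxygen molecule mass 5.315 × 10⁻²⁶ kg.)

KE = (3/2)k_BT = 1.5 × 1.381 × 10⁻²³ × 2400 = 4.972 × 10⁻²⁰ J.
p = √(2mKE) = √(2 × 5.315 × 10⁻²⁶ × 4.972 × 10⁻²⁰) = 7.270 × 10⁻²³ kg·m/s.
λ = h/p = 9.11 × 10⁻¹² m = 9110 fm.

λ = 9110 fm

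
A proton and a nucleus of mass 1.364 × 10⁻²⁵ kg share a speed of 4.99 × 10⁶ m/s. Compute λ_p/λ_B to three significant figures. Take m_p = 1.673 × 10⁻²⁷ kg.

λ_p/λ_B = 81.5

At fixed v, p = mv so λ = h/(mv) ∝ 1/m.
λ_p/λ_B = m_B/m_p = 1.364 × 10⁻²⁵/1.673 × 10⁻²⁷ = 81.5.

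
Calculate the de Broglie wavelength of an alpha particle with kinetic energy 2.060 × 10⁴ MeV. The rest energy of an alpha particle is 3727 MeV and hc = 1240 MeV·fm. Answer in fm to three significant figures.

λ = 0.0516 fm

Total energy E = KE + m₀c² = 2.060 × 10⁴ + 3727 = 24327 MeV.
(pc)² = E² − (m₀c²)² = (24327)² − (3727)² = 5.779 × 10⁸ MeV², so pc = 2.404 × 10⁴ MeV.
λ = hc/(pc) = 1240 MeV·fm / 2.404 × 10⁴ MeV = 0.0516 fm.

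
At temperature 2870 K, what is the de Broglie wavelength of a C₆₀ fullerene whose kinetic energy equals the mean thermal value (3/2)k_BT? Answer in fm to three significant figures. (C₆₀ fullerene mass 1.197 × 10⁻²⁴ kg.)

λ = 1760 fm

KE = (3/2)k_BT = 1.5 × 1.381 × 10⁻²³ × 2870 = 5.945 × 10⁻²⁰ J.
p = √(2mKE) = √(2 × 1.197 × 10⁻²⁴ × 5.945 × 10⁻²⁰) = 3.773 × 10⁻²² kg·m/s.
λ = h/p = 1.76 × 10⁻¹² m = 1760 fm.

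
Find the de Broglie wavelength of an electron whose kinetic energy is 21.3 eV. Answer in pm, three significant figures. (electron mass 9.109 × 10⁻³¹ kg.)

λ = 266 pm

KE = 21.3 eV = 3.412 × 10⁻¹⁸ J.
p = √(2mKE) = √(2 × 9.109 × 10⁻³¹ × 3.412 × 10⁻¹⁸) = 2.493 × 10⁻²⁴ kg·m/s.
λ = h/p = 6.626 × 10⁻³⁴ / 2.493 × 10⁻²⁴ = 2.66 × 10⁻¹⁰ m = 266 pm.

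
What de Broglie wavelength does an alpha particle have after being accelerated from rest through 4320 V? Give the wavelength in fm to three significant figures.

KE = 2eV = 2 × 1.602 × 10⁻¹⁹ × 4320 = 1.384 × 10⁻¹⁵ J.
p = √(2mKE) = √(2 × 6.645 × 10⁻²⁷ × 1.384 × 10⁻¹⁵) = 4.289 × 10⁻²¹ kg·m/s.
λ = h/p = 6.626 × 10⁻³⁴ / 4.289 × 10⁻²¹ = 1.54 × 10⁻¹³ m = 154 fm.

λ = 154 fm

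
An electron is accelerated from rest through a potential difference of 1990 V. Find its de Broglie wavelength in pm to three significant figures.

KE = eV = 1.602 × 10⁻¹⁹ × 1990 = 3.188 × 10⁻¹⁶ J.
p = √(2mKE) = √(2 × 9.109 × 10⁻³¹ × 3.188 × 10⁻¹⁶) = 2.410 × 10⁻²³ kg·m/s.
λ = h/p = 6.626 × 10⁻³⁴ / 2.410 × 10⁻²³ = 2.75 × 10⁻¹¹ m = 27.5 pm.

λ = 27.5 pm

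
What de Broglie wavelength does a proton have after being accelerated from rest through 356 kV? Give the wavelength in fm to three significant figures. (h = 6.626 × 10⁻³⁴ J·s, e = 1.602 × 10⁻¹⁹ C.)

KE = eV = 1.602 × 10⁻¹⁹ × 3.560 × 10⁵ = 5.703 × 10⁻¹⁴ J.
p = √(2mKE) = √(2 × 1.673 × 10⁻²⁷ × 5.703 × 10⁻¹⁴) = 1.381 × 10⁻²⁰ kg·m/s.
λ = h/p = 6.626 × 10⁻³⁴ / 1.381 × 10⁻²⁰ = 4.80 × 10⁻¹⁴ m = 48.0 fm.

λ = 48.0 fm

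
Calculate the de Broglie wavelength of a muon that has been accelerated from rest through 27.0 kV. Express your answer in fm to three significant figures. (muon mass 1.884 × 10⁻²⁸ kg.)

KE = eV = 1.602 × 10⁻¹⁹ × 2.700 × 10⁴ = 4.325 × 10⁻¹⁵ J.
p = √(2mKE) = √(2 × 1.884 × 10⁻²⁸ × 4.325 × 10⁻¹⁵) = 1.277 × 10⁻²¹ kg·m/s.
λ = h/p = 6.626 × 10⁻³⁴ / 1.277 × 10⁻²¹ = 5.19 × 10⁻¹³ m = 519 fm.

λ = 519 fm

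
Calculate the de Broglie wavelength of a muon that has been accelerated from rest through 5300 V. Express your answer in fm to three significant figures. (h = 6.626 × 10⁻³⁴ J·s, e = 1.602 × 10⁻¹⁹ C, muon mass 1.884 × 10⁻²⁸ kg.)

KE = eV = 1.602 × 10⁻¹⁹ × 5300 = 8.491 × 10⁻¹⁶ J.
p = √(2mKE) = √(2 × 1.884 × 10⁻²⁸ × 8.491 × 10⁻¹⁶) = 5.656 × 10⁻²² kg·m/s.
λ = h/p = 6.626 × 10⁻³⁴ / 5.656 × 10⁻²² = 1.17 × 10⁻¹² m = 1170 fm.

λ = 1170 fm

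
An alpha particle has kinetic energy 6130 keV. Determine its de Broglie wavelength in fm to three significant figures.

λ = 5.80 fm

KE = 6130 keV = 9.820 × 10⁻¹³ J.
p = √(2mKE) = √(2 × 6.645 × 10⁻²⁷ × 9.820 × 10⁻¹³) = 1.142 × 10⁻¹⁹ kg·m/s.
λ = h/p = 6.626 × 10⁻³⁴ / 1.142 × 10⁻¹⁹ = 5.80 × 10⁻¹⁵ m = 5.80 fm.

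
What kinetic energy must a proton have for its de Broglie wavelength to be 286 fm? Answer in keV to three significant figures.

KE = 10.0 keV

p = h/λ = 6.626 × 10⁻³⁴ / 2.860 × 10⁻¹³ = 2.317 × 10⁻²¹ kg·m/s.
KE = p²/(2m) = (2.317 × 10⁻²¹)² / (2 × 1.673 × 10⁻²⁷) = 1.604 × 10⁻¹⁵ J = 10.0 keV.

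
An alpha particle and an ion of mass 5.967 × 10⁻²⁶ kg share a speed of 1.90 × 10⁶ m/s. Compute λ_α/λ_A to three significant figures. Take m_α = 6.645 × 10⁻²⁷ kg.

λ_α/λ_A = 8.98

At fixed v, p = mv so λ = h/(mv) ∝ 1/m.
λ_α/λ_A = m_A/m_α = 5.967 × 10⁻²⁶/6.645 × 10⁻²⁷ = 8.98.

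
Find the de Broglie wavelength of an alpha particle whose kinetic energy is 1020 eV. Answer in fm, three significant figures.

λ = 450 fm

KE = 1020 eV = 1.634 × 10⁻¹⁶ J.
p = √(2mKE) = √(2 × 6.645 × 10⁻²⁷ × 1.634 × 10⁻¹⁶) = 1.474 × 10⁻²¹ kg·m/s.
λ = h/p = 6.626 × 10⁻³⁴ / 1.474 × 10⁻²¹ = 4.50 × 10⁻¹³ m = 450 fm.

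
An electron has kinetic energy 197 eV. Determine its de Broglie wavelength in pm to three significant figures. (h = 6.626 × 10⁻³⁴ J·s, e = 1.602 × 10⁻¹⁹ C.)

λ = 87.4 pm

KE = 197 eV = 3.156 × 10⁻¹⁷ J.
p = √(2mKE) = √(2 × 9.109 × 10⁻³¹ × 3.156 × 10⁻¹⁷) = 7.583 × 10⁻²⁴ kg·m/s.
λ = h/p = 6.626 × 10⁻³⁴ / 7.583 × 10⁻²⁴ = 8.74 × 10⁻¹¹ m = 87.4 pm.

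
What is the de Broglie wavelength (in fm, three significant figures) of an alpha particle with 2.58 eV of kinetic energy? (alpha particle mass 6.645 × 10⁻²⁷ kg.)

KE = 2.58 eV = 4.133 × 10⁻¹⁹ J.
p = √(2mKE) = √(2 × 6.645 × 10⁻²⁷ × 4.133 × 10⁻¹⁹) = 7.411 × 10⁻²³ kg·m/s.
λ = h/p = 6.626 × 10⁻³⁴ / 7.411 × 10⁻²³ = 8.94 × 10⁻¹² m = 8940 fm.

λ = 8940 fm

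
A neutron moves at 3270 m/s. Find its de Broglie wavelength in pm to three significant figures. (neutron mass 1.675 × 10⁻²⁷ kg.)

p = mv = 1.675 × 10⁻²⁷ × 3270 = 5.477 × 10⁻²⁴ kg·m/s.
λ = h/p = 6.626 × 10⁻³⁴ / 5.477 × 10⁻²⁴ = 1.21 × 10⁻¹⁰ m = 121 pm.

λ = 121 pm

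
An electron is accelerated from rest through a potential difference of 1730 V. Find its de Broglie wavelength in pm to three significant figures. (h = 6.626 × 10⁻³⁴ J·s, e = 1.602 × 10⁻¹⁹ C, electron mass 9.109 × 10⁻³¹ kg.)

KE = eV = 1.602 × 10⁻¹⁹ × 1730 = 2.771 × 10⁻¹⁶ J.
p = √(2mKE) = √(2 × 9.109 × 10⁻³¹ × 2.771 × 10⁻¹⁶) = 2.247 × 10⁻²³ kg·m/s.
λ = h/p = 6.626 × 10⁻³⁴ / 2.247 × 10⁻²³ = 2.95 × 10⁻¹¹ m = 29.5 pm.

λ = 29.5 pm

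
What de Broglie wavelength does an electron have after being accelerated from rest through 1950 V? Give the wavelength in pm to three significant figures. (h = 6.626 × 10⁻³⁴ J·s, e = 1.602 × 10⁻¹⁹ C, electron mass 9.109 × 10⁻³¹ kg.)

λ = 27.8 pm

KE = eV = 1.602 × 10⁻¹⁹ × 1950 = 3.124 × 10⁻¹⁶ J.
p = √(2mKE) = √(2 × 9.109 × 10⁻³¹ × 3.124 × 10⁻¹⁶) = 2.386 × 10⁻²³ kg·m/s.
λ = h/p = 6.626 × 10⁻³⁴ / 2.386 × 10⁻²³ = 2.78 × 10⁻¹¹ m = 27.8 pm.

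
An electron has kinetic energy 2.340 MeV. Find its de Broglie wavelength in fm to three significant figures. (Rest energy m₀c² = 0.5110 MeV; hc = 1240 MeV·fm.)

λ = 442 fm

Total energy E = KE + m₀c² = 2.340 + 0.5110 = 2.8510 MeV.
(pc)² = E² − (m₀c²)² = (2.8510)² − (0.5110)² = 7.867 MeV², so pc = 2.805 MeV.
λ = hc/(pc) = 1240 MeV·fm / 2.805 MeV = 442 fm.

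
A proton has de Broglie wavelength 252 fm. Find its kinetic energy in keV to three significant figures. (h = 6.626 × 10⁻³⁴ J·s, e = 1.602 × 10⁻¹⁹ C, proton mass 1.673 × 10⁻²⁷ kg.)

p = h/λ = 6.626 × 10⁻³⁴ / 2.520 × 10⁻¹³ = 2.629 × 10⁻²¹ kg·m/s.
KE = p²/(2m) = (2.629 × 10⁻²¹)² / (2 × 1.673 × 10⁻²⁷) = 2.066 × 10⁻¹⁵ J = 12.9 keV.

KE = 12.9 keV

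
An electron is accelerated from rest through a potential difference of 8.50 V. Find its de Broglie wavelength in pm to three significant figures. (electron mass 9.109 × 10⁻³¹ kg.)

λ = 421 pm

KE = eV = 1.602 × 10⁻¹⁹ × 8.500 = 1.362 × 10⁻¹⁸ J.
p = √(2mKE) = √(2 × 9.109 × 10⁻³¹ × 1.362 × 10⁻¹⁸) = 1.575 × 10⁻²⁴ kg·m/s.
λ = h/p = 6.626 × 10⁻³⁴ / 1.575 × 10⁻²⁴ = 4.21 × 10⁻¹⁰ m = 421 pm.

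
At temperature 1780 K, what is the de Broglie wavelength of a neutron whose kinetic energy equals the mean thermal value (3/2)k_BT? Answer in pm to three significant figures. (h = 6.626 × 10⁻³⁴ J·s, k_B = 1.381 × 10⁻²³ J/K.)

λ = 59.6 pm

KE = (3/2)k_BT = 1.5 × 1.381 × 10⁻²³ × 1780 = 3.687 × 10⁻²⁰ J.
p = √(2mKE) = √(2 × 1.675 × 10⁻²⁷ × 3.687 × 10⁻²⁰) = 1.111 × 10⁻²³ kg·m/s.
λ = h/p = 5.96 × 10⁻¹¹ m = 59.6 pm.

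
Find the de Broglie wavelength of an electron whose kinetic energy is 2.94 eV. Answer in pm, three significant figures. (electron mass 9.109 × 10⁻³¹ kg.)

λ = 715 pm

KE = 2.94 eV = 4.710 × 10⁻¹⁹ J.
p = √(2mKE) = √(2 × 9.109 × 10⁻³¹ × 4.710 × 10⁻¹⁹) = 9.263 × 10⁻²⁵ kg·m/s.
λ = h/p = 6.626 × 10⁻³⁴ / 9.263 × 10⁻²⁵ = 7.15 × 10⁻¹⁰ m = 715 pm.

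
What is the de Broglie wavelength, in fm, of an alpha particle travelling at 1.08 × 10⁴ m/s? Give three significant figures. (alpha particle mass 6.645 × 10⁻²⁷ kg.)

λ = 9230 fm

p = mv = 6.645 × 10⁻²⁷ × 1.08 × 10⁴ = 7.177 × 10⁻²³ kg·m/s.
λ = h/p = 6.626 × 10⁻³⁴ / 7.177 × 10⁻²³ = 9.23 × 10⁻¹² m = 9230 fm.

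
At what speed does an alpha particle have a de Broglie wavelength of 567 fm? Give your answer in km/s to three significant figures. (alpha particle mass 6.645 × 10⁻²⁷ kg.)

v = 176 km/s

p = h/λ = 6.626 × 10⁻³⁴ / 5.670 × 10⁻¹³ = 1.169 × 10⁻²¹ kg·m/s.
v = p/m = 1.169 × 10⁻²¹ / 6.645 × 10⁻²⁷ = 1.76 × 10⁵ m/s = 176 km/s.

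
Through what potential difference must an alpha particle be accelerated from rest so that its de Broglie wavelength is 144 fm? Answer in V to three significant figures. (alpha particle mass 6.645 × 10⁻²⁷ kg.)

p = h/λ = 6.626 × 10⁻³⁴ / 1.440 × 10⁻¹³ = 4.601 × 10⁻²¹ kg·m/s.
KE = p²/(2m) = 1.593 × 10⁻¹⁵ J.
V = KE/2e = 1.593 × 10⁻¹⁵ / (2 × 1.602 × 10⁻¹⁹) = 4970 V.

V = 4970 V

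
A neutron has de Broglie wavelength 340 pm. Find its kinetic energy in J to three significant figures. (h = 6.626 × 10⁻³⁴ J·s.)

p = h/λ = 6.626 × 10⁻³⁴ / 3.400 × 10⁻¹⁰ = 1.949 × 10⁻²⁴ kg·m/s.
KE = p²/(2m) = (1.949 × 10⁻²⁴)² / (2 × 1.675 × 10⁻²⁷) = 1.134 × 10⁻²¹ J = 1.13 × 10⁻²¹ J.

KE = 1.13 × 10⁻²¹ J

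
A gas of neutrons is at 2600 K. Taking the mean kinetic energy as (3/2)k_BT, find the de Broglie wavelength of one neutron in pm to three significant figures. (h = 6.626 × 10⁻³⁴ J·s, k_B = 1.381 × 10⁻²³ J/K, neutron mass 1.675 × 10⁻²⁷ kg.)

KE = (3/2)k_BT = 1.5 × 1.381 × 10⁻²³ × 2600 = 5.386 × 10⁻²⁰ J.
p = √(2mKE) = √(2 × 1.675 × 10⁻²⁷ × 5.386 × 10⁻²⁰) = 1.343 × 10⁻²³ kg·m/s.
λ = h/p = 4.93 × 10⁻¹¹ m = 49.3 pm.

λ = 49.3 pm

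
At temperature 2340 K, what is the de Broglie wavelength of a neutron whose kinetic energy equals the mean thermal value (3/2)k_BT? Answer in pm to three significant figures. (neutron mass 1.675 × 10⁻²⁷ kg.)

λ = 52.0 pm

KE = (3/2)k_BT = 1.5 × 1.381 × 10⁻²³ × 2340 = 4.847 × 10⁻²⁰ J.
p = √(2mKE) = √(2 × 1.675 × 10⁻²⁷ × 4.847 × 10⁻²⁰) = 1.274 × 10⁻²³ kg·m/s.
λ = h/p = 5.20 × 10⁻¹¹ m = 52.0 pm.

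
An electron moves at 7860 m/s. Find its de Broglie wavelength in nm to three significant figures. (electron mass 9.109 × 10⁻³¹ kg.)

λ = 92.5 nm

p = mv = 9.109 × 10⁻³¹ × 7860 = 7.160 × 10⁻²⁷ kg·m/s.
λ = h/p = 6.626 × 10⁻³⁴ / 7.160 × 10⁻²⁷ = 9.25 × 10⁻⁸ m = 92.5 nm.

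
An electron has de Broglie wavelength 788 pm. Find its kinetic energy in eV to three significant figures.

p = h/λ = 6.626 × 10⁻³⁴ / 7.880 × 10⁻¹⁰ = 8.409 × 10⁻²⁵ kg·m/s.
KE = p²/(2m) = (8.409 × 10⁻²⁵)² / (2 × 9.109 × 10⁻³¹) = 3.881 × 10⁻¹⁹ J = 2.42 eV.

KE = 2.42 eV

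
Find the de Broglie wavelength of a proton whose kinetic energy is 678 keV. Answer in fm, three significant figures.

λ = 34.8 fm

KE = 678 keV = 1.086 × 10⁻¹³ J.
p = √(2mKE) = √(2 × 1.673 × 10⁻²⁷ × 1.086 × 10⁻¹³) = 1.906 × 10⁻²⁰ kg·m/s.
λ = h/p = 6.626 × 10⁻³⁴ / 1.906 × 10⁻²⁰ = 3.48 × 10⁻¹⁴ m = 34.8 fm.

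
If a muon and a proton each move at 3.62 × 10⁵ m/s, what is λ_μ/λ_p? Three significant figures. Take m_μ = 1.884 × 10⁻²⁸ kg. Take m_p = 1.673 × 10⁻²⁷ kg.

λ_μ/λ_p = 8.88

At fixed v, p = mv so λ = h/(mv) ∝ 1/m.
λ_μ/λ_p = m_p/m_μ = 1.673 × 10⁻²⁷/1.884 × 10⁻²⁸ = 8.88.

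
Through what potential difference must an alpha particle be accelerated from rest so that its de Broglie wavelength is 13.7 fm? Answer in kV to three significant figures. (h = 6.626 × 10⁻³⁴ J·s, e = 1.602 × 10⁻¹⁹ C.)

p = h/λ = 6.626 × 10⁻³⁴ / 1.370 × 10⁻¹⁴ = 4.836 × 10⁻²⁰ kg·m/s.
KE = p²/(2m) = 1.760 × 10⁻¹³ J.
V = KE/2e = 1.760 × 10⁻¹³ / (2 × 1.602 × 10⁻¹⁹) = 549 kV.

V = 549 kV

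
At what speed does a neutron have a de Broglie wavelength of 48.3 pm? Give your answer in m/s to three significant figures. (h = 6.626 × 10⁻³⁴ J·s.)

p = h/λ = 6.626 × 10⁻³⁴ / 4.830 × 10⁻¹¹ = 1.372 × 10⁻²³ kg·m/s.
v = p/m = 1.372 × 10⁻²³ / 1.675 × 10⁻²⁷ = 8.19 × 10³ m/s = 8190 m/s.

v = 8190 m/s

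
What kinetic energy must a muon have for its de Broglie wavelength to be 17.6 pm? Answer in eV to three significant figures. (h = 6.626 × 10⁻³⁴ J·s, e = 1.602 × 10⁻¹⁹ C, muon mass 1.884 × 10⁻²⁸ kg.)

KE = 23.5 eV

p = h/λ = 6.626 × 10⁻³⁴ / 1.760 × 10⁻¹¹ = 3.765 × 10⁻²³ kg·m/s.
KE = p²/(2m) = (3.765 × 10⁻²³)² / (2 × 1.884 × 10⁻²⁸) = 3.762 × 10⁻¹⁸ J = 23.5 eV.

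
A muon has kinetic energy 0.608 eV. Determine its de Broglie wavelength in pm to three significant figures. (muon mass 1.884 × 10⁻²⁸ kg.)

KE = 0.608 eV = 9.740 × 10⁻²⁰ J.
p = √(2mKE) = √(2 × 1.884 × 10⁻²⁸ × 9.740 × 10⁻²⁰) = 6.058 × 10⁻²⁴ kg·m/s.
λ = h/p = 6.626 × 10⁻³⁴ / 6.058 × 10⁻²⁴ = 1.09 × 10⁻¹⁰ m = 109 pm.

λ = 109 pm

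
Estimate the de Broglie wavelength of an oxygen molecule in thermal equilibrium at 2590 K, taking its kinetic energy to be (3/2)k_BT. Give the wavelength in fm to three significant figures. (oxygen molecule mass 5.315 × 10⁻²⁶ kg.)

λ = 8770 fm

KE = (3/2)k_BT = 1.5 × 1.381 × 10⁻²³ × 2590 = 5.365 × 10⁻²⁰ J.
p = √(2mKE) = √(2 × 5.315 × 10⁻²⁶ × 5.365 × 10⁻²⁰) = 7.552 × 10⁻²³ kg·m/s.
λ = h/p = 8.77 × 10⁻¹² m = 8770 fm.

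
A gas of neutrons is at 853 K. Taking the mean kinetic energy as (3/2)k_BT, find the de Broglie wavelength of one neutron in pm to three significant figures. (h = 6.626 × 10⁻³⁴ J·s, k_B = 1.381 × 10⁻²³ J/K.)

λ = 86.1 pm

KE = (3/2)k_BT = 1.5 × 1.381 × 10⁻²³ × 853 = 1.767 × 10⁻²⁰ J.
p = √(2mKE) = √(2 × 1.675 × 10⁻²⁷ × 1.767 × 10⁻²⁰) = 7.694 × 10⁻²⁴ kg·m/s.
λ = h/p = 8.61 × 10⁻¹¹ m = 86.1 pm.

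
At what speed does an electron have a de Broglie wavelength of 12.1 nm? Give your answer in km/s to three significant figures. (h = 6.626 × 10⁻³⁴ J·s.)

v = 60.1 km/s

p = h/λ = 6.626 × 10⁻³⁴ / 1.210 × 10⁻⁸ = 5.476 × 10⁻²⁶ kg·m/s.
v = p/m = 5.476 × 10⁻²⁶ / 9.109 × 10⁻³¹ = 6.01 × 10⁴ m/s = 60.1 km/s.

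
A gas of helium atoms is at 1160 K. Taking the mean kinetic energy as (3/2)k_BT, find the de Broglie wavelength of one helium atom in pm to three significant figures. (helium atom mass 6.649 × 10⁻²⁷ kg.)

λ = 37.1 pm

KE = (3/2)k_BT = 1.5 × 1.381 × 10⁻²³ × 1160 = 2.403 × 10⁻²⁰ J.
p = √(2mKE) = √(2 × 6.649 × 10⁻²⁷ × 2.403 × 10⁻²⁰) = 1.788 × 10⁻²³ kg·m/s.
λ = h/p = 3.71 × 10⁻¹¹ m = 37.1 pm.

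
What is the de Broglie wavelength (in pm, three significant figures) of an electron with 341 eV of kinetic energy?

λ = 66.4 pm

KE = 341 eV = 5.463 × 10⁻¹⁷ J.
p = √(2mKE) = √(2 × 9.109 × 10⁻³¹ × 5.463 × 10⁻¹⁷) = 9.976 × 10⁻²⁴ kg·m/s.
λ = h/p = 6.626 × 10⁻³⁴ / 9.976 × 10⁻²⁴ = 6.64 × 10⁻¹¹ m = 66.4 pm.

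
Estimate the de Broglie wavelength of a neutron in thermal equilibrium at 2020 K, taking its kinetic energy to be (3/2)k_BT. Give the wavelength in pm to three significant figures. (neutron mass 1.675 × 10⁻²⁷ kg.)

λ = 56.0 pm

KE = (3/2)k_BT = 1.5 × 1.381 × 10⁻²³ × 2020 = 4.184 × 10⁻²⁰ J.
p = √(2mKE) = √(2 × 1.675 × 10⁻²⁷ × 4.184 × 10⁻²⁰) = 1.184 × 10⁻²³ kg·m/s.
λ = h/p = 5.60 × 10⁻¹¹ m = 56.0 pm.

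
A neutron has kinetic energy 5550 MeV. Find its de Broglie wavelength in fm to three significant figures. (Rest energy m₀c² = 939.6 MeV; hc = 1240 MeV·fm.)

Total energy E = KE + m₀c² = 5550 + 939.6 = 6489.6 MeV.
(pc)² = E² − (m₀c²)² = (6489.6)² − (939.6)² = 4.123 × 10⁷ MeV², so pc = 6421 MeV.
λ = hc/(pc) = 1240 MeV·fm / 6421 MeV = 0.193 fm.

λ = 0.193 fm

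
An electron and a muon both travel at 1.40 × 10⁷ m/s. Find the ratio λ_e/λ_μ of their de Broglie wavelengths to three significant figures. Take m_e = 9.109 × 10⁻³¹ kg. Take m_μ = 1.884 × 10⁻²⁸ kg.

At fixed v, p = mv so λ = h/(mv) ∝ 1/m.
λ_e/λ_μ = m_μ/m_e = 1.884 × 10⁻²⁸/9.109 × 10⁻³¹ = 207.

λ_e/λ_μ = 207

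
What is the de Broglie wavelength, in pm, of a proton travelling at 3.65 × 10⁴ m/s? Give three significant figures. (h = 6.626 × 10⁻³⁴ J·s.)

λ = 10.9 pm

p = mv = 1.673 × 10⁻²⁷ × 3.65 × 10⁴ = 6.106 × 10⁻²³ kg·m/s.
λ = h/p = 6.626 × 10⁻³⁴ / 6.106 × 10⁻²³ = 1.09 × 10⁻¹¹ m = 10.9 pm.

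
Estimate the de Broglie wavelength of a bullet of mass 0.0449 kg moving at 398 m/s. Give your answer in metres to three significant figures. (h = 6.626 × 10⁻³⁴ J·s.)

λ = 3.71 × 10⁻³⁵ m

p = mv = 0.0449 × 398 = 1.787 × 10¹ kg·m/s.
λ = h/p = 6.626 × 10⁻³⁴ / 1.787 × 10¹ = 3.71 × 10⁻³⁵ m.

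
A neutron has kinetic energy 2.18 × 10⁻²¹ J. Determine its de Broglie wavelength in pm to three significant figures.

p = √(2mKE) = √(2 × 1.675 × 10⁻²⁷ × 2.180 × 10⁻²¹) = 2.702 × 10⁻²⁴ kg·m/s.
λ = h/p = 6.626 × 10⁻³⁴ / 2.702 × 10⁻²⁴ = 2.45 × 10⁻¹⁰ m = 245 pm.

λ = 245 pm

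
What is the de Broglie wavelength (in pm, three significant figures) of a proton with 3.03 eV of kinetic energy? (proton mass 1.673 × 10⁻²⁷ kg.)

KE = 3.03 eV = 4.854 × 10⁻¹⁹ J.
p = √(2mKE) = √(2 × 1.673 × 10⁻²⁷ × 4.854 × 10⁻¹⁹) = 4.030 × 10⁻²³ kg·m/s.
λ = h/p = 6.626 × 10⁻³⁴ / 4.030 × 10⁻²³ = 1.64 × 10⁻¹¹ m = 16.4 pm.

λ = 16.4 pm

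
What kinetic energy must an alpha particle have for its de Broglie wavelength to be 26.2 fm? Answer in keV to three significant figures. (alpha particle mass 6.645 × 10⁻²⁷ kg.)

p = h/λ = 6.626 × 10⁻³⁴ / 2.620 × 10⁻¹⁴ = 2.529 × 10⁻²⁰ kg·m/s.
KE = p²/(2m) = (2.529 × 10⁻²⁰)² / (2 × 6.645 × 10⁻²⁷) = 4.813 × 10⁻¹⁴ J = 300 keV.

KE = 300 keV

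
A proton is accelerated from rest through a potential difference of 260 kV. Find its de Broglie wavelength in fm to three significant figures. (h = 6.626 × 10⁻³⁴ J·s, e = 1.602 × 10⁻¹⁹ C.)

λ = 56.1 fm

KE = eV = 1.602 × 10⁻¹⁹ × 2.600 × 10⁵ = 4.165 × 10⁻¹⁴ J.
p = √(2mKE) = √(2 × 1.673 × 10⁻²⁷ × 4.165 × 10⁻¹⁴) = 1.181 × 10⁻²⁰ kg·m/s.
λ = h/p = 6.626 × 10⁻³⁴ / 1.181 × 10⁻²⁰ = 5.61 × 10⁻¹⁴ m = 56.1 fm.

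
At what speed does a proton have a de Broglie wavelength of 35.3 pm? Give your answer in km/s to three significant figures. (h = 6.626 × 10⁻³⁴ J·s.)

p = h/λ = 6.626 × 10⁻³⁴ / 3.530 × 10⁻¹¹ = 1.877 × 10⁻²³ kg·m/s.
v = p/m = 1.877 × 10⁻²³ / 1.673 × 10⁻²⁷ = 1.12 × 10⁴ m/s = 11.2 km/s.

v = 11.2 km/s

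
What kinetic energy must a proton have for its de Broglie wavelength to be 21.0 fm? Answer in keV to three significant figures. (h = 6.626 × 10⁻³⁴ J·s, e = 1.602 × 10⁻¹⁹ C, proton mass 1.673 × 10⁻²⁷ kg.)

p = h/λ = 6.626 × 10⁻³⁴ / 2.100 × 10⁻¹⁴ = 3.155 × 10⁻²⁰ kg·m/s.
KE = p²/(2m) = (3.155 × 10⁻²⁰)² / (2 × 1.673 × 10⁻²⁷) = 2.975 × 10⁻¹³ J = 1860 keV.

KE = 1860 keV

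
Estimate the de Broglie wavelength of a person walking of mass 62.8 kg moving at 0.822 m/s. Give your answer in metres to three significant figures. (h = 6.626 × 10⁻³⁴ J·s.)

λ = 1.28 × 10⁻³⁵ m

p = mv = 62.8 × 0.822 = 5.162 × 10¹ kg·m/s.
λ = h/p = 6.626 × 10⁻³⁴ / 5.162 × 10¹ = 1.28 × 10⁻³⁵ m.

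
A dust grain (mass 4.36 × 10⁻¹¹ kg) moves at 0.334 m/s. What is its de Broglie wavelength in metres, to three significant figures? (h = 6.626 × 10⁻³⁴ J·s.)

λ = 4.55 × 10⁻²³ m

p = mv = 4.36 × 10⁻¹¹ × 0.334 = 1.456 × 10⁻¹¹ kg·m/s.
λ = h/p = 6.626 × 10⁻³⁴ / 1.456 × 10⁻¹¹ = 4.55 × 10⁻²³ m.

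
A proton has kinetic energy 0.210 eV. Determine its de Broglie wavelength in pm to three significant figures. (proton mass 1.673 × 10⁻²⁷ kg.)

λ = 62.5 pm

KE = 0.210 eV = 3.364 × 10⁻²⁰ J.
p = √(2mKE) = √(2 × 1.673 × 10⁻²⁷ × 3.364 × 10⁻²⁰) = 1.061 × 10⁻²³ kg·m/s.
λ = h/p = 6.626 × 10⁻³⁴ / 1.061 × 10⁻²³ = 6.25 × 10⁻¹¹ m = 62.5 pm.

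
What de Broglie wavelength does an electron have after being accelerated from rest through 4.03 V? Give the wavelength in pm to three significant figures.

λ = 611 pm

KE = eV = 1.602 × 10⁻¹⁹ × 4.030 = 6.456 × 10⁻¹⁹ J.
p = √(2mKE) = √(2 × 9.109 × 10⁻³¹ × 6.456 × 10⁻¹⁹) = 1.085 × 10⁻²⁴ kg·m/s.
λ = h/p = 6.626 × 10⁻³⁴ / 1.085 × 10⁻²⁴ = 6.11 × 10⁻¹⁰ m = 611 pm.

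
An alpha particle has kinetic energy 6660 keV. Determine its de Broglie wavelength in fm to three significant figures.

λ = 5.56 fm

KE = 6660 keV = 1.067 × 10⁻¹² J.
p = √(2mKE) = √(2 × 6.645 × 10⁻²⁷ × 1.067 × 10⁻¹²) = 1.191 × 10⁻¹⁹ kg·m/s.
λ = h/p = 6.626 × 10⁻³⁴ / 1.191 × 10⁻¹⁹ = 5.56 × 10⁻¹⁵ m = 5.56 fm.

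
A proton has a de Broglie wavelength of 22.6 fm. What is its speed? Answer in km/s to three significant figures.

p = h/λ = 6.626 × 10⁻³⁴ / 2.260 × 10⁻¹⁴ = 2.932 × 10⁻²⁰ kg·m/s.
v = p/m = 2.932 × 10⁻²⁰ / 1.673 × 10⁻²⁷ = 1.75 × 10⁷ m/s = 1.75 × 10⁴ km/s.

v = 1.75 × 10⁴ km/s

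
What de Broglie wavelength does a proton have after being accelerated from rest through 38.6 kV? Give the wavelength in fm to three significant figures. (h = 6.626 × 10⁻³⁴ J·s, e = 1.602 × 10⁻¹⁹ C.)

λ = 146 fm

KE = eV = 1.602 × 10⁻¹⁹ × 3.860 × 10⁴ = 6.184 × 10⁻¹⁵ J.
p = √(2mKE) = √(2 × 1.673 × 10⁻²⁷ × 6.184 × 10⁻¹⁵) = 4.549 × 10⁻²¹ kg·m/s.
λ = h/p = 6.626 × 10⁻³⁴ / 4.549 × 10⁻²¹ = 1.46 × 10⁻¹³ m = 146 fm.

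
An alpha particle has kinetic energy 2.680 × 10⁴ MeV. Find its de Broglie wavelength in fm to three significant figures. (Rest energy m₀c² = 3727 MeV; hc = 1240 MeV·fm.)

Total energy E = KE + m₀c² = 2.680 × 10⁴ + 3727 = 30527 MeV.
(pc)² = E² − (m₀c²)² = (30527)² − (3727)² = 9.180 × 10⁸ MeV², so pc = 3.030 × 10⁴ MeV.
λ = hc/(pc) = 1240 MeV·fm / 3.030 × 10⁴ MeV = 0.0409 fm.

λ = 0.0409 fm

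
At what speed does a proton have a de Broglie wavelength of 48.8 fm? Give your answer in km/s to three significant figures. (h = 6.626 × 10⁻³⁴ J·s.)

p = h/λ = 6.626 × 10⁻³⁴ / 4.880 × 10⁻¹⁴ = 1.358 × 10⁻²⁰ kg·m/s.
v = p/m = 1.358 × 10⁻²⁰ / 1.673 × 10⁻²⁷ = 8.12 × 10⁶ m/s = 8120 km/s.

v = 8120 km/s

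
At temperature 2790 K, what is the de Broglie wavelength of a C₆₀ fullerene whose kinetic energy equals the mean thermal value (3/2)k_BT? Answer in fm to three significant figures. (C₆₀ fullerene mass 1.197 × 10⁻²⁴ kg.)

KE = (3/2)k_BT = 1.5 × 1.381 × 10⁻²³ × 2790 = 5.779 × 10⁻²⁰ J.
p = √(2mKE) = √(2 × 1.197 × 10⁻²⁴ × 5.779 × 10⁻²⁰) = 3.720 × 10⁻²² kg·m/s.
λ = h/p = 1.78 × 10⁻¹² m = 1780 fm.

λ = 1780 fm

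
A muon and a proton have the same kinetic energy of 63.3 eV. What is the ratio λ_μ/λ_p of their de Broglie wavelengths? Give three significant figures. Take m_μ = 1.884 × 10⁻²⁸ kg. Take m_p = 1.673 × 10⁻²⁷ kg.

At fixed KE, p = √(2mKE) so λ = h/p ∝ 1/√m.
λ_μ/λ_p = √(m_p/m_μ) = √(1.673 × 10⁻²⁷/1.884 × 10⁻²⁸) = √(8.880) = 2.98.

λ_μ/λ_p = 2.98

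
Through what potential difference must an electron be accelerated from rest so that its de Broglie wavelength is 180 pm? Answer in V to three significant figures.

V = 46.4 V

p = h/λ = 6.626 × 10⁻³⁴ / 1.800 × 10⁻¹⁰ = 3.681 × 10⁻²⁴ kg·m/s.
KE = p²/(2m) = 7.438 × 10⁻¹⁸ J.
V = KE/e = 7.438 × 10⁻¹⁸ / (1.602 × 10⁻¹⁹) = 46.4 V.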